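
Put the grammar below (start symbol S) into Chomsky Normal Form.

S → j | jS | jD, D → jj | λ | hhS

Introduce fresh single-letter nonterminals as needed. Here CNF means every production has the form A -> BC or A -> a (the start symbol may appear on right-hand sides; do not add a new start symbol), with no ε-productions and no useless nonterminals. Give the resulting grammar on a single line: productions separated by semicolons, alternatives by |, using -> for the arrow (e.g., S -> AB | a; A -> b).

S -> j | BD | BS; A -> h; B -> j; C -> AS; D -> AC | BB

Nullable: {D}; after ε-elimination: S -> j | jD | jS; D -> jj | hhS.
No unit productions to eliminate.
TERM: introduce A -> h, B -> j and substitute in every rule of length ≥2.
BIN: D -> AAS becomes D -> AC, C -> AS.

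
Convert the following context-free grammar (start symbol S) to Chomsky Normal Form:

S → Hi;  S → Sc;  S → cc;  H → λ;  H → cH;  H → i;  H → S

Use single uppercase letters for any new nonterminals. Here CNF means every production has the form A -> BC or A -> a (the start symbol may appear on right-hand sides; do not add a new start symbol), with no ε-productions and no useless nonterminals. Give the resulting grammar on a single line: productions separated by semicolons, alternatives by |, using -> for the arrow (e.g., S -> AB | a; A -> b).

S -> i | BB | HA | SB; A -> i; B -> c; H -> c | i | BB | BH | HA | SB

Nullable: {H}; after ε-elimination: S -> i | Hi | Sc | cc; H -> S | c | i | cH.
After unit-elimination: S -> i | Hi | Sc | cc; H -> c | i | Hi | Sc | cH | cc.
TERM: introduce B -> c, A -> i and substitute in every rule of length ≥2.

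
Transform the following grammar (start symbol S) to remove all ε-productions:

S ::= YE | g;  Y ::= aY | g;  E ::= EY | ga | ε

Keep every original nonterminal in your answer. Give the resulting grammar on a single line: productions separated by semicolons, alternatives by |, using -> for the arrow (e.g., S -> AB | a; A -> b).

Nullable set: {E}.
S -> YE: E nullable, giving Y | YE.
Drop E -> ε.
E -> EY: E nullable, giving EY | Y.
Unchanged (no nullable symbols): S -> g; E -> ga; Y -> aY; Y -> g.

S -> Y | g | YE; E -> Y | EY | ga; Y -> g | aY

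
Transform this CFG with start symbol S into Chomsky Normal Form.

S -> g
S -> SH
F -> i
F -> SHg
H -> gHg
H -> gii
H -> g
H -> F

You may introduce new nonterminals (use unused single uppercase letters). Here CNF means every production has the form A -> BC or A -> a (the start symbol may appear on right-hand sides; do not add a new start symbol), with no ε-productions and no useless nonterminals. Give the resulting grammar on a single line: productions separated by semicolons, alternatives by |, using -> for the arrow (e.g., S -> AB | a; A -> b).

S -> g | SH; A -> g; B -> i; D -> BB; E -> HA; G -> HA; H -> g | i | AD | AE | SG

No ε-productions.
After unit-elimination: S -> g | SH; F -> i | SHg; H -> g | i | SHg | gHg | gii.
TERM: introduce A -> g, B -> i and substitute in every rule of length ≥2.
BIN: F -> SHA becomes F -> SC, C -> HA; H -> ABB becomes H -> AD, D -> BB; H -> AHA becomes H -> AE, E -> HA; H -> SHA becomes H -> SG, G -> HA.
Drop unreachable/unproductive: F.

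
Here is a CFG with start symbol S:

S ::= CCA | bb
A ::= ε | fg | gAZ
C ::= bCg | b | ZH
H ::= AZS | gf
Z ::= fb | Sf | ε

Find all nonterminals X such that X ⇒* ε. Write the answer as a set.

{A, Z}

Directly nullable (have an ε-rule): {A, Z}.
Not nullable: C, H, S — each has a terminal in every rule's right-hand side or depends on a non-nullable symbol.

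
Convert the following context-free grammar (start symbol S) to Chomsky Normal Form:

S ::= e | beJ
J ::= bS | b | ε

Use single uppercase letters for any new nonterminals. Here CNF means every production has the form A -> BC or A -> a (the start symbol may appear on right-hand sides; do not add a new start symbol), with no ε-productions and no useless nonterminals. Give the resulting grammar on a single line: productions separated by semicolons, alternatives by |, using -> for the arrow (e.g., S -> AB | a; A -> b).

S -> e | AB | AC; A -> b; B -> e; C -> BJ; J -> b | AS

Nullable: {J}; after ε-elimination: S -> e | be | beJ; J -> b | bS.
No unit productions to eliminate.
TERM: introduce A -> b, B -> e and substitute in every rule of length ≥2.
BIN: S -> ABJ becomes S -> AC, C -> BJ.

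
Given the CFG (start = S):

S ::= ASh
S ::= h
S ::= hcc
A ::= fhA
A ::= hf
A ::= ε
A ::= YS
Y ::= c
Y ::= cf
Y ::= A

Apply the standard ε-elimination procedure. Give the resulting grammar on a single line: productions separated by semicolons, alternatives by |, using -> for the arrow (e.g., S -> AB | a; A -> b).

Nullable set: {A, Y}.
S -> ASh: A nullable, giving ASh | Sh.
Drop A -> ε.
A -> YS: Y nullable, giving S | YS.
A -> fhA: A nullable, giving fh | fhA.
Y -> A: A nullable, giving A.
Unchanged (no nullable symbols): S -> h; S -> hcc; A -> hf; Y -> c; Y -> cf.

S -> h | Sh | ASh | hcc; A -> S | YS | fh | hf | fhA; Y -> A | c | cf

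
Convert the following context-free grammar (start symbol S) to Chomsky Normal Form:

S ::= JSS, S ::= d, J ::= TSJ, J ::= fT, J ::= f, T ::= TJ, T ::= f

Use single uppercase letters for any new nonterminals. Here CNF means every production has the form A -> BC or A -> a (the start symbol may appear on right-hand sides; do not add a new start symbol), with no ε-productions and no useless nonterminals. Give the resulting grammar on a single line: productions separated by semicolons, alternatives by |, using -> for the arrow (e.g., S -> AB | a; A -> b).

No ε-productions.
No unit productions to eliminate.
TERM: introduce A -> f and substitute in every rule of length ≥2.
BIN: J -> TSJ becomes J -> TB, B -> SJ; S -> JSS becomes S -> JC, C -> SS.

S -> d | JC; A -> f; B -> SJ; C -> SS; J -> f | AT | TB; T -> f | TJ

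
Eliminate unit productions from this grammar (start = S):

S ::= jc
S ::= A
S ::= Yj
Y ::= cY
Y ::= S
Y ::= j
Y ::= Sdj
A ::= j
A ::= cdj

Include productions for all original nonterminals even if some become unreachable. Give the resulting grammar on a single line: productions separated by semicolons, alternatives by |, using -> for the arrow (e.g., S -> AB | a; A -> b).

Unit productions: S->A, Y->S.
Unit pairs (A ⇒* B via units): (S,A), (Y,A), (Y,S).
S: inherits non-unit rules of {A, S} → Yj | cdj | j | jc.
A: inherits non-unit rules of {A} → cdj | j.
Y: inherits non-unit rules of {A, S, Y} → Sdj | Yj | cY | cdj | j | jc.

S -> j | Yj | jc | cdj; A -> j | cdj; Y -> j | Yj | cY | jc | Sdj | cdj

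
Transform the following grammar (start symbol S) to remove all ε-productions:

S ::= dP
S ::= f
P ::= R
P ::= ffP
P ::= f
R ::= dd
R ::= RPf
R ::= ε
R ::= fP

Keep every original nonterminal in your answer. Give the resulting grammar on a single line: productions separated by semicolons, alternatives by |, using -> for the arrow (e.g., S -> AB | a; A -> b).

S -> d | f | dP; P -> R | f | ff | ffP; R -> f | Pf | Rf | dd | fP | RPf

Nullable set: {P, R}.
S -> dP: P nullable, giving d | dP.
P -> R: R nullable, giving R.
P -> ffP: P nullable, giving ff | ffP.
Drop R -> ε.
R -> RPf: R, P nullable, giving Pf | RPf | Rf | f.
R -> fP: P nullable, giving f | fP.
Unchanged (no nullable symbols): S -> f; P -> f; R -> dd.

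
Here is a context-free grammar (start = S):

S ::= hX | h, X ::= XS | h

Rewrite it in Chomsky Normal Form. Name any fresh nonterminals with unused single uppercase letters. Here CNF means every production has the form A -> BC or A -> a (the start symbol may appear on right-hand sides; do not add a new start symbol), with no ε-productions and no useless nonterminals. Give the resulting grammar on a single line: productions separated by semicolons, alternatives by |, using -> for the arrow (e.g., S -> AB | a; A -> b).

S -> h | AX; A -> h; X -> h | XS

No ε-productions.
No unit productions to eliminate.
TERM: introduce A -> h and substitute in every rule of length ≥2.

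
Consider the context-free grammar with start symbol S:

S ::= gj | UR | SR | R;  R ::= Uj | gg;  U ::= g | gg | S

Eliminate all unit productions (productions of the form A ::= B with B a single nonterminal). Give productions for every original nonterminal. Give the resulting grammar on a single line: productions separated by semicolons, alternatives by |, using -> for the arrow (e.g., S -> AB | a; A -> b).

Unit productions: S->R, U->S.
Unit pairs (A ⇒* B via units): (S,R), (U,R), (U,S).
S: inherits non-unit rules of {R, S} → SR | UR | Uj | gg | gj.
R: inherits non-unit rules of {R} → Uj | gg.
U: inherits non-unit rules of {R, S, U} → SR | UR | Uj | g | gg | gj.

S -> SR | UR | Uj | gg | gj; R -> Uj | gg; U -> g | SR | UR | Uj | gg | gj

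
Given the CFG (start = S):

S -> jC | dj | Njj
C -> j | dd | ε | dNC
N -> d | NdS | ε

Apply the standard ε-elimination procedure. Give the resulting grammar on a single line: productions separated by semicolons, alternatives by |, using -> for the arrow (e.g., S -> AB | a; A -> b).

Nullable set: {C, N}.
S -> Njj: N nullable, giving Njj | jj.
S -> jC: C nullable, giving j | jC.
Drop C -> ε.
C -> dNC: N, C nullable, giving d | dC | dN | dNC.
Drop N -> ε.
N -> NdS: N nullable, giving NdS | dS.
Unchanged (no nullable symbols): S -> dj; C -> dd; C -> j; N -> d.

S -> j | dj | jC | jj | Njj; C -> d | j | dC | dN | dd | dNC; N -> d | dS | NdS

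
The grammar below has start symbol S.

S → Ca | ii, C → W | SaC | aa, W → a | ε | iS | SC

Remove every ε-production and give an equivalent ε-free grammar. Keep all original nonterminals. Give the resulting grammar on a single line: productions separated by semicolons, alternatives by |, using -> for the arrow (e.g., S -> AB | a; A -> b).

S -> a | Ca | ii; C -> W | Sa | aa | SaC; W -> S | a | SC | iS

Nullable set: {C, W}.
S -> Ca: C nullable, giving Ca | a.
C -> SaC: C nullable, giving Sa | SaC.
C -> W: W nullable, giving W.
Drop W -> ε.
W -> SC: C nullable, giving S | SC.
Unchanged (no nullable symbols): S -> ii; C -> aa; W -> a; W -> iS.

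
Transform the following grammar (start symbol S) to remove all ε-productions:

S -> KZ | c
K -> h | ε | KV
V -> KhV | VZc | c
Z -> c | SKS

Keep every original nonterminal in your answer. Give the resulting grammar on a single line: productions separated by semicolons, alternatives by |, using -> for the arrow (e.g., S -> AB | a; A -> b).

S -> Z | c | KZ; K -> V | h | KV; V -> c | hV | KhV | VZc; Z -> c | SS | SKS

Nullable set: {K}.
S -> KZ: K nullable, giving KZ | Z.
Drop K -> ε.
K -> KV: K nullable, giving KV | V.
V -> KhV: K nullable, giving KhV | hV.
Z -> SKS: K nullable, giving SKS | SS.
Unchanged (no nullable symbols): S -> c; K -> h; V -> VZc; V -> c; Z -> c.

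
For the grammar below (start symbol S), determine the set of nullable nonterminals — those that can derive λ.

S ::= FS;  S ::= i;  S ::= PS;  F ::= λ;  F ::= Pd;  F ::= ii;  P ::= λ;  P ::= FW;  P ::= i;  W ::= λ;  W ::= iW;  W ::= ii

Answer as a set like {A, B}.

{F, P, W}

Directly nullable (have an ε-rule): {F, P, W}.
Not nullable: S — each has a terminal in every rule's right-hand side or depends on a non-nullable symbol.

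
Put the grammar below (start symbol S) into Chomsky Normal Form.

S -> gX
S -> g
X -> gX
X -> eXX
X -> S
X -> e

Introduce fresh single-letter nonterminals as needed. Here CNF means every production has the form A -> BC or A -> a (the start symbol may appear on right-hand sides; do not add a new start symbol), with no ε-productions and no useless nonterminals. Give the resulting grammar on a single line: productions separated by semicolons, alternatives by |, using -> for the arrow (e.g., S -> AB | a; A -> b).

No ε-productions.
After unit-elimination: S -> g | gX; X -> e | g | gX | eXX.
TERM: introduce B -> e, A -> g and substitute in every rule of length ≥2.
BIN: X -> BXX becomes X -> BC, C -> XX.

S -> g | AX; A -> g; B -> e; C -> XX; X -> e | g | AX | BC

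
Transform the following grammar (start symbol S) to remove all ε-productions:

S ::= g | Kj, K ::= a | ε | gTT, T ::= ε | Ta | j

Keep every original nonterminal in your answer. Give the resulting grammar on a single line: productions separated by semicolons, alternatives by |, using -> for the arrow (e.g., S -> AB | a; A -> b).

S -> g | j | Kj; K -> a | g | gT | gTT; T -> a | j | Ta

Nullable set: {K, T}.
S -> Kj: K nullable, giving Kj | j.
Drop K -> ε.
K -> gTT: T, T nullable, giving g | gT | gTT.
Drop T -> ε.
T -> Ta: T nullable, giving Ta | a.
Unchanged (no nullable symbols): S -> g; K -> a; T -> j.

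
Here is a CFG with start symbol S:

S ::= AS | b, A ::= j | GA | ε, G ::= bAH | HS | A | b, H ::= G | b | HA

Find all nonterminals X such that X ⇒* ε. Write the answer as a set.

{A, G, H}

Directly nullable (have an ε-rule): {A}.
G is nullable via G -> A (every symbol on the right is already known nullable).
H is nullable via H -> G (every symbol on the right is already known nullable).
Not nullable: S — each has a terminal in every rule's right-hand side or depends on a non-nullable symbol.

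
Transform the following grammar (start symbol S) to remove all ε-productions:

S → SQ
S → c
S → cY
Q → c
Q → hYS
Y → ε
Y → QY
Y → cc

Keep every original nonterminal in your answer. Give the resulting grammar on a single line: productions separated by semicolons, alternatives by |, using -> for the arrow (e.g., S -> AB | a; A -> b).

Nullable set: {Y}.
S -> cY: Y nullable, giving c | cY.
Q -> hYS: Y nullable, giving hS | hYS.
Drop Y -> ε.
Y -> QY: Y nullable, giving Q | QY.
Unchanged (no nullable symbols): S -> SQ; S -> c; Q -> c; Y -> cc.

S -> c | SQ | cY; Q -> c | hS | hYS; Y -> Q | QY | cc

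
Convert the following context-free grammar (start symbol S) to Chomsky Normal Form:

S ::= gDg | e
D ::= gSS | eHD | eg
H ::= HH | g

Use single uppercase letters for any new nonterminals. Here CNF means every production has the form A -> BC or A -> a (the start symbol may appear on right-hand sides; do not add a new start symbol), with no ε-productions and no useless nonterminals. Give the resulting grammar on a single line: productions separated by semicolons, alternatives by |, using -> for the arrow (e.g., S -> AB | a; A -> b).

No ε-productions.
No unit productions to eliminate.
TERM: introduce A -> e, B -> g and substitute in every rule of length ≥2.
BIN: D -> AHD becomes D -> AC, C -> HD; D -> BSS becomes D -> BE, E -> SS; S -> BDB becomes S -> BF, F -> DB.

S -> e | BF; A -> e; B -> g; C -> HD; D -> AB | AC | BE; E -> SS; F -> DB; H -> g | HH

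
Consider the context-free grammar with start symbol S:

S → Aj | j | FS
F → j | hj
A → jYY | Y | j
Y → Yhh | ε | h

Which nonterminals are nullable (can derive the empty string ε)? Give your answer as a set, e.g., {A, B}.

{A, Y}

Directly nullable (have an ε-rule): {Y}.
A is nullable via A -> Y (every symbol on the right is already known nullable).
Not nullable: F, S — each has a terminal in every rule's right-hand side or depends on a non-nullable symbol.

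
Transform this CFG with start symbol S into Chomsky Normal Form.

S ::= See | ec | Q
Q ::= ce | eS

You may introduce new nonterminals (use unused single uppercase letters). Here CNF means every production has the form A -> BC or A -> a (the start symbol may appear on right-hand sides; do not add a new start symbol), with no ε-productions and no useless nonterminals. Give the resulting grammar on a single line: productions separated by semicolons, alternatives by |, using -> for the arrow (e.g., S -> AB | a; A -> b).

S -> AB | BA | BS | SC; A -> c; B -> e; C -> BB

No ε-productions.
After unit-elimination: S -> ce | eS | ec | See; Q -> ce | eS.
TERM: introduce A -> c, B -> e and substitute in every rule of length ≥2.
BIN: S -> SBB becomes S -> SC, C -> BB.
Drop unreachable/unproductive: Q.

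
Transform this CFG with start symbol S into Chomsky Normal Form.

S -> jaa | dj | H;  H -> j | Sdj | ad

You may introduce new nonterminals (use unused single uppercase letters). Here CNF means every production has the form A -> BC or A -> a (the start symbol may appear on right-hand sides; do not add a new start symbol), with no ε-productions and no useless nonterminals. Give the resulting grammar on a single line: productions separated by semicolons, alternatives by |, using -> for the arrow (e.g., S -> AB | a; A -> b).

S -> j | AB | BE | CA | SF; A -> d; B -> j; C -> a; E -> CC; F -> AB

No ε-productions.
After unit-elimination: S -> j | ad | dj | Sdj | jaa; H -> j | ad | Sdj.
TERM: introduce C -> a, A -> d, B -> j and substitute in every rule of length ≥2.
BIN: H -> SAB becomes H -> SD, D -> AB; S -> BCC becomes S -> BE, E -> CC; S -> SAB becomes S -> SF, F -> AB.
Drop unreachable/unproductive: H.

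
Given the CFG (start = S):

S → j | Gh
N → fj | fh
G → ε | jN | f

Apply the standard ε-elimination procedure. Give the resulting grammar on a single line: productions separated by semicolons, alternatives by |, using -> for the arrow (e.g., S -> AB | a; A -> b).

Nullable set: {G}.
S -> Gh: G nullable, giving Gh | h.
Drop G -> ε.
Unchanged (no nullable symbols): S -> j; G -> f; G -> jN; N -> fh; N -> fj.

S -> h | j | Gh; G -> f | jN; N -> fh | fj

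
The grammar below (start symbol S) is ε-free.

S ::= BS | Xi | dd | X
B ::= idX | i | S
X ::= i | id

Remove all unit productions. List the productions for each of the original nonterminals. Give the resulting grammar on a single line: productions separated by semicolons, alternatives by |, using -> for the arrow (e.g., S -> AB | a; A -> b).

S -> i | BS | Xi | dd | id; B -> i | BS | Xi | dd | id | idX; X -> i | id

Unit productions: B->S, S->X.
Unit pairs (A ⇒* B via units): (B,S), (B,X), (S,X).
S: inherits non-unit rules of {S, X} → BS | Xi | dd | i | id.
B: inherits non-unit rules of {B, S, X} → BS | Xi | dd | i | id | idX.
X: inherits non-unit rules of {X} → i | id.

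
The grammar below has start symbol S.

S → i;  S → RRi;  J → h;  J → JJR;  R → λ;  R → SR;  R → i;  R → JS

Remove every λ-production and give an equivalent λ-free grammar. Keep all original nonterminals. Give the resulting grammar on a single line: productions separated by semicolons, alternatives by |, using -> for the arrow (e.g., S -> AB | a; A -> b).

Nullable set: {R}.
S -> RRi: R, R nullable, giving RRi | Ri | i.
J -> JJR: R nullable, giving JJ | JJR.
Drop R -> λ.
R -> SR: R nullable, giving S | SR.
Unchanged (no nullable symbols): S -> i; J -> h; R -> JS; R -> i.

S -> i | Ri | RRi; J -> h | JJ | JJR; R -> S | i | JS | SR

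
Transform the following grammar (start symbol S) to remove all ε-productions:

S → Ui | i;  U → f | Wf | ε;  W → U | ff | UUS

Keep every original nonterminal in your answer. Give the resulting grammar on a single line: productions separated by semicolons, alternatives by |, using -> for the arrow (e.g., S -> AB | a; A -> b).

Nullable set: {U, W}.
S -> Ui: U nullable, giving Ui | i.
Drop U -> ε.
U -> Wf: W nullable, giving Wf | f.
W -> U: U nullable, giving U.
W -> UUS: U, U nullable, giving S | US | UUS.
Unchanged (no nullable symbols): S -> i; U -> f; W -> ff.

S -> i | Ui; U -> f | Wf; W -> S | U | US | ff | UUS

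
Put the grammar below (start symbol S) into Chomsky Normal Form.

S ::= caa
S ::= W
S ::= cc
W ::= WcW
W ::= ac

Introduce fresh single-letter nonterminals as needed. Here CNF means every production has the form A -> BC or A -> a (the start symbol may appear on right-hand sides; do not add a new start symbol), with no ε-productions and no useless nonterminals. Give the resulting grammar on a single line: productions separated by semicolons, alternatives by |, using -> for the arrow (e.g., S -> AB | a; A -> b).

S -> AA | AC | BA | WD; A -> c; B -> a; C -> BB; D -> AW; E -> AW; W -> BA | WE

No ε-productions.
After unit-elimination: S -> ac | cc | WcW | caa; W -> ac | WcW.
TERM: introduce B -> a, A -> c and substitute in every rule of length ≥2.
BIN: S -> ABB becomes S -> AC, C -> BB; S -> WAW becomes S -> WD, D -> AW; W -> WAW becomes W -> WE, E -> AW.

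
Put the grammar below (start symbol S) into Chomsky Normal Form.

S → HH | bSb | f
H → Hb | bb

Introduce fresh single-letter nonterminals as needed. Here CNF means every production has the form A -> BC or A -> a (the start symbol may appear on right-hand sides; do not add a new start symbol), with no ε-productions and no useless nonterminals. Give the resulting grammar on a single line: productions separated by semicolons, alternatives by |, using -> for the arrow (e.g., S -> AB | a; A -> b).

S -> f | AB | HH; A -> b; B -> SA; H -> AA | HA

No ε-productions.
No unit productions to eliminate.
TERM: introduce A -> b and substitute in every rule of length ≥2.
BIN: S -> ASA becomes S -> AB, B -> SA.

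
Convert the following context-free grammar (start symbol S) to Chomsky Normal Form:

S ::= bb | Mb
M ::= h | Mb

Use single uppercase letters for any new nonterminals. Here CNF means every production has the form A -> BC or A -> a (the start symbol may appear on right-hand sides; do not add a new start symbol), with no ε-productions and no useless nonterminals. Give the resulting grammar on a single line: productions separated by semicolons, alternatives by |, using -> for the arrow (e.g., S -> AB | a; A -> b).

S -> AA | MA; A -> b; M -> h | MA

No ε-productions.
No unit productions to eliminate.
TERM: introduce A -> b and substitute in every rule of length ≥2.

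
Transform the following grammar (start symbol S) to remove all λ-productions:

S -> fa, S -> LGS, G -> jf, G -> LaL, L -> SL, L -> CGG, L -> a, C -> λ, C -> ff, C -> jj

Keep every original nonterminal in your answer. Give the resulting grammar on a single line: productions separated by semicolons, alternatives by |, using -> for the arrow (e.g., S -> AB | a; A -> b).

S -> fa | LGS; C -> ff | jj; G -> jf | LaL; L -> a | GG | SL | CGG

Nullable set: {C}.
Drop C -> λ.
L -> CGG: C nullable, giving CGG | GG.
Unchanged (no nullable symbols): S -> LGS; S -> fa; C -> ff; C -> jj; G -> LaL; G -> jf; L -> SL; L -> a.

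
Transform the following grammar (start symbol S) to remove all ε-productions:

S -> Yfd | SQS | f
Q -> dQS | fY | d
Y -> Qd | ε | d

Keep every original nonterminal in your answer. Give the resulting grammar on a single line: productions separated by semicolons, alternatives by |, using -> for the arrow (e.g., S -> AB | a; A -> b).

S -> f | fd | SQS | Yfd; Q -> d | f | fY | dQS; Y -> d | Qd

Nullable set: {Y}.
S -> Yfd: Y nullable, giving Yfd | fd.
Q -> fY: Y nullable, giving f | fY.
Drop Y -> ε.
Unchanged (no nullable symbols): S -> SQS; S -> f; Q -> d; Q -> dQS; Y -> Qd; Y -> d.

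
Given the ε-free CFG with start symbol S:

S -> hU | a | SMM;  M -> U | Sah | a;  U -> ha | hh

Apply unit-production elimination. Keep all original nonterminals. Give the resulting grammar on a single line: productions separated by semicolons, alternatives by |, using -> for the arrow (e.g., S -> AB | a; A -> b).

S -> a | hU | SMM; M -> a | ha | hh | Sah; U -> ha | hh

Unit productions: M->U.
Unit pairs (A ⇒* B via units): (M,U).
S: inherits non-unit rules of {S} → SMM | a | hU.
M: inherits non-unit rules of {M, U} → Sah | a | ha | hh.
U: inherits non-unit rules of {U} → ha | hh.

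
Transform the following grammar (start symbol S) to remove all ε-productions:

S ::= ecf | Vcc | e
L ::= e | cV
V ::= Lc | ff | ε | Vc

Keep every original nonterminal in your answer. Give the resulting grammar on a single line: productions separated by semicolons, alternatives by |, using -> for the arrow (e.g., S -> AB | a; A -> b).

Nullable set: {V}.
S -> Vcc: V nullable, giving Vcc | cc.
L -> cV: V nullable, giving c | cV.
Drop V -> ε.
V -> Vc: V nullable, giving Vc | c.
Unchanged (no nullable symbols): S -> e; S -> ecf; L -> e; V -> Lc; V -> ff.

S -> e | cc | Vcc | ecf; L -> c | e | cV; V -> c | Lc | Vc | ff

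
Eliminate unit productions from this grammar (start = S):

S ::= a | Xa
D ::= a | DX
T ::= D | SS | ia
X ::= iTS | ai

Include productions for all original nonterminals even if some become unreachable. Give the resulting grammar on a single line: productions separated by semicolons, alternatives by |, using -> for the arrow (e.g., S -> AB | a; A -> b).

S -> a | Xa; D -> a | DX; T -> a | DX | SS | ia; X -> ai | iTS

Unit productions: T->D.
Unit pairs (A ⇒* B via units): (T,D).
S: inherits non-unit rules of {S} → Xa | a.
D: inherits non-unit rules of {D} → DX | a.
T: inherits non-unit rules of {D, T} → DX | SS | a | ia.
X: inherits non-unit rules of {X} → ai | iTS.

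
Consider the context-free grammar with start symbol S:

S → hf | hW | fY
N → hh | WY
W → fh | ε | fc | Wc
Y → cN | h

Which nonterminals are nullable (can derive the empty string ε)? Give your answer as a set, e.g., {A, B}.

{W}

Directly nullable (have an ε-rule): {W}.
Not nullable: N, S, Y — each has a terminal in every rule's right-hand side or depends on a non-nullable symbol.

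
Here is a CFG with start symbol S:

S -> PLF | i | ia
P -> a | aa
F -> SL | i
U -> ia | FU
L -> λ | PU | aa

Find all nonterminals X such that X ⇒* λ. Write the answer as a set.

Directly nullable (have an ε-rule): {L}.
Not nullable: F, P, S, U — each has a terminal in every rule's right-hand side or depends on a non-nullable symbol.

{L}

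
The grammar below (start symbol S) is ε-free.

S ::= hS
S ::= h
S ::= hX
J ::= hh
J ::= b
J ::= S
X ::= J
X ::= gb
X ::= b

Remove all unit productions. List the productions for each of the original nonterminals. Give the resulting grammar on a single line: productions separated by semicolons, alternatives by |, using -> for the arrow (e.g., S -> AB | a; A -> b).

S -> h | hS | hX; J -> b | h | hS | hX | hh; X -> b | h | gb | hS | hX | hh

Unit productions: J->S, X->J.
Unit pairs (A ⇒* B via units): (J,S), (X,J), (X,S).
S: inherits non-unit rules of {S} → h | hS | hX.
J: inherits non-unit rules of {J, S} → b | h | hS | hX | hh.
X: inherits non-unit rules of {J, S, X} → b | gb | h | hS | hX | hh.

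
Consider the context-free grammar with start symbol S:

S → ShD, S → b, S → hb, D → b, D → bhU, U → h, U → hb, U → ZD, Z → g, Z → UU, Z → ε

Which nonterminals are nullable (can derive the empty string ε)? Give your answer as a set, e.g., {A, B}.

Directly nullable (have an ε-rule): {Z}.
Not nullable: D, S, U — each has a terminal in every rule's right-hand side or depends on a non-nullable symbol.

{Z}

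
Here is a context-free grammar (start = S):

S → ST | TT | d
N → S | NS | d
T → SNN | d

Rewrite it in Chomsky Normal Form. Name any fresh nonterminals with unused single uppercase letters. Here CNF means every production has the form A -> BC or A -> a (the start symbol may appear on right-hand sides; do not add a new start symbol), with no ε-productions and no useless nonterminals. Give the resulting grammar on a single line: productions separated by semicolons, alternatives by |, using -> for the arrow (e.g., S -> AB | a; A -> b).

No ε-productions.
After unit-elimination: S -> d | ST | TT; N -> d | NS | ST | TT; T -> d | SNN.
BIN: T -> SNN becomes T -> SA, A -> NN.

S -> d | ST | TT; A -> NN; N -> d | NS | ST | TT; T -> d | SA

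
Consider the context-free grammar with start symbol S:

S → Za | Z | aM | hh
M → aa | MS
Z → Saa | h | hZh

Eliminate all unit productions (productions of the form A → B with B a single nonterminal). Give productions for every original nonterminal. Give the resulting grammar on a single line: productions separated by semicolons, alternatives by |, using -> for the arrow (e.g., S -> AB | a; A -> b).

Unit productions: S->Z.
Unit pairs (A ⇒* B via units): (S,Z).
S: inherits non-unit rules of {S, Z} → Saa | Za | aM | h | hZh | hh.
M: inherits non-unit rules of {M} → MS | aa.
Z: inherits non-unit rules of {Z} → Saa | h | hZh.

S -> h | Za | aM | hh | Saa | hZh; M -> MS | aa; Z -> h | Saa | hZh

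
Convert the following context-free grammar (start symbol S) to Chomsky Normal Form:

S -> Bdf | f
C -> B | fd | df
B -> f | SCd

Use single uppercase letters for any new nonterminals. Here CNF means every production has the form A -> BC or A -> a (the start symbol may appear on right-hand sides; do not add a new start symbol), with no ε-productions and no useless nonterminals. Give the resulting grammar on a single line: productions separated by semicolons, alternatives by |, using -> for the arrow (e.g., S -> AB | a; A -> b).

S -> f | BG; A -> d; B -> f | SE; C -> f | AD | DA | SF; D -> f; E -> CA; F -> CA; G -> AD

No ε-productions.
After unit-elimination: S -> f | Bdf; B -> f | SCd; C -> f | df | fd | SCd.
TERM: introduce A -> d, D -> f and substitute in every rule of length ≥2.
BIN: B -> SCA becomes B -> SE, E -> CA; C -> SCA becomes C -> SF, F -> CA; S -> BAD becomes S -> BG, G -> AD.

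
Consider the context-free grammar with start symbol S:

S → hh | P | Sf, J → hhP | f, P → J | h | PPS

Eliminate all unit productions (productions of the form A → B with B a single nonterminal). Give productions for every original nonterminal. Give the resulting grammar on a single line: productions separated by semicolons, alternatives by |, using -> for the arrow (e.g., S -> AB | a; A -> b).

S -> f | h | Sf | hh | PPS | hhP; J -> f | hhP; P -> f | h | PPS | hhP

Unit productions: P->J, S->P.
Unit pairs (A ⇒* B via units): (P,J), (S,J), (S,P).
S: inherits non-unit rules of {J, P, S} → PPS | Sf | f | h | hh | hhP.
J: inherits non-unit rules of {J} → f | hhP.
P: inherits non-unit rules of {J, P} → PPS | f | h | hhP.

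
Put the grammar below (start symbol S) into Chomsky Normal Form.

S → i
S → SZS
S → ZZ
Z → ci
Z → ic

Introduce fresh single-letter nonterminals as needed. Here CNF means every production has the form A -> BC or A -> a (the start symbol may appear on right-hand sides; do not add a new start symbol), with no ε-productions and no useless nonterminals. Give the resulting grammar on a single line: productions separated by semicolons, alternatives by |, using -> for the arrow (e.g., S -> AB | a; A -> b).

No ε-productions.
No unit productions to eliminate.
TERM: introduce A -> c, B -> i and substitute in every rule of length ≥2.
BIN: S -> SZS becomes S -> SC, C -> ZS.

S -> i | SC | ZZ; A -> c; B -> i; C -> ZS; Z -> AB | BA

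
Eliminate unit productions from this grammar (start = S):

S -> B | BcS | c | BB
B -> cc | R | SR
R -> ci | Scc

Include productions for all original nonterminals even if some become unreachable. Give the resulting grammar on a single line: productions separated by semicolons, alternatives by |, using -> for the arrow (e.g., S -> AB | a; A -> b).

Unit productions: B->R, S->B.
Unit pairs (A ⇒* B via units): (B,R), (S,B), (S,R).
S: inherits non-unit rules of {B, R, S} → BB | BcS | SR | Scc | c | cc | ci.
B: inherits non-unit rules of {B, R} → SR | Scc | cc | ci.
R: inherits non-unit rules of {R} → Scc | ci.

S -> c | BB | SR | cc | ci | BcS | Scc; B -> SR | cc | ci | Scc; R -> ci | Scc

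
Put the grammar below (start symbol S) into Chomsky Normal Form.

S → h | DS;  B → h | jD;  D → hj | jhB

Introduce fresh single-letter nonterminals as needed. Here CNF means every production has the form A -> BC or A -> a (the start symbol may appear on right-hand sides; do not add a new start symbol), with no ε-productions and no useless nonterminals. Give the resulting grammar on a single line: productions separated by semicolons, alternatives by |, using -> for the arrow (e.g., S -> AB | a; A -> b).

No ε-productions.
No unit productions to eliminate.
TERM: introduce C -> h, A -> j and substitute in every rule of length ≥2.
BIN: D -> ACB becomes D -> AE, E -> CB.

S -> h | DS; A -> j; B -> h | AD; C -> h; D -> AE | CA; E -> CB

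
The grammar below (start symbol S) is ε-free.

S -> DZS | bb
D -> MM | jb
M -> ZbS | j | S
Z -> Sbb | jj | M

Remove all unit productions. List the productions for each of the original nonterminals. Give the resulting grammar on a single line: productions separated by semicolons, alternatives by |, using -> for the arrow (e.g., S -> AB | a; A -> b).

S -> bb | DZS; D -> MM | jb; M -> j | bb | DZS | ZbS; Z -> j | bb | jj | DZS | Sbb | ZbS

Unit productions: M->S, Z->M.
Unit pairs (A ⇒* B via units): (M,S), (Z,M), (Z,S).
S: inherits non-unit rules of {S} → DZS | bb.
D: inherits non-unit rules of {D} → MM | jb.
M: inherits non-unit rules of {M, S} → DZS | ZbS | bb | j.
Z: inherits non-unit rules of {M, S, Z} → DZS | Sbb | ZbS | bb | j | jj.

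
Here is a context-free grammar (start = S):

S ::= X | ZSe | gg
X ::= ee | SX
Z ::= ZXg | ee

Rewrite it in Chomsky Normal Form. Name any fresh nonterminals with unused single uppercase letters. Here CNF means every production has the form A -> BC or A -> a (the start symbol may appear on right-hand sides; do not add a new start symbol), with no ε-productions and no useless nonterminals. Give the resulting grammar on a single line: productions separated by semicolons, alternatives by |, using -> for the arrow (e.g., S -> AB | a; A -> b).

S -> AA | BB | SX | ZC; A -> e; B -> g; C -> SA; D -> XB; X -> AA | SX; Z -> AA | ZD

No ε-productions.
After unit-elimination: S -> SX | ee | gg | ZSe; X -> SX | ee; Z -> ee | ZXg.
TERM: introduce A -> e, B -> g and substitute in every rule of length ≥2.
BIN: S -> ZSA becomes S -> ZC, C -> SA; Z -> ZXB becomes Z -> ZD, D -> XB.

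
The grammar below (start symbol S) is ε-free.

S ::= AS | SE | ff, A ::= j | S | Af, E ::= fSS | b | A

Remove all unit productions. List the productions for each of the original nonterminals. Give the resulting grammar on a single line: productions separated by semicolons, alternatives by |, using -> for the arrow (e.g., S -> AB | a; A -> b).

S -> AS | SE | ff; A -> j | AS | Af | SE | ff; E -> b | j | AS | Af | SE | ff | fSS

Unit productions: A->S, E->A.
Unit pairs (A ⇒* B via units): (A,S), (E,A), (E,S).
S: inherits non-unit rules of {S} → AS | SE | ff.
A: inherits non-unit rules of {A, S} → AS | Af | SE | ff | j.
E: inherits non-unit rules of {A, E, S} → AS | Af | SE | b | fSS | ff | j.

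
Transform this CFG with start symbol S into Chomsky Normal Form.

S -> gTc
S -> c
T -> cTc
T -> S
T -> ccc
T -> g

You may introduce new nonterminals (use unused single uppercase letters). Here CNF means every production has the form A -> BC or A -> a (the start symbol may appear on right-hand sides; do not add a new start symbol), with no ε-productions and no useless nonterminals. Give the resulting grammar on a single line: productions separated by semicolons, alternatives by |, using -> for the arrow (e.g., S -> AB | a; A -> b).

No ε-productions.
After unit-elimination: S -> c | gTc; T -> c | g | cTc | ccc | gTc.
TERM: introduce B -> c, A -> g and substitute in every rule of length ≥2.
BIN: S -> ATB becomes S -> AC, C -> TB; T -> ATB becomes T -> AD, D -> TB; T -> BBB becomes T -> BE, E -> BB; T -> BTB becomes T -> BF, F -> TB.

S -> c | AC; A -> g; B -> c; C -> TB; D -> TB; E -> BB; F -> TB; T -> c | g | AD | BE | BF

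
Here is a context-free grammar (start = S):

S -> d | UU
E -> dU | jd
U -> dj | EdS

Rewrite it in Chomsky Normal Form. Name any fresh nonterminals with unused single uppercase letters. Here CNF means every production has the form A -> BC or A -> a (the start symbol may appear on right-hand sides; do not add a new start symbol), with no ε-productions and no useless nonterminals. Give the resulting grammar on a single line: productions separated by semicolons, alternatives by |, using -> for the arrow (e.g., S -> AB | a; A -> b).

No ε-productions.
No unit productions to eliminate.
TERM: introduce A -> d, B -> j and substitute in every rule of length ≥2.
BIN: U -> EAS becomes U -> EC, C -> AS.

S -> d | UU; A -> d; B -> j; C -> AS; E -> AU | BA; U -> AB | EC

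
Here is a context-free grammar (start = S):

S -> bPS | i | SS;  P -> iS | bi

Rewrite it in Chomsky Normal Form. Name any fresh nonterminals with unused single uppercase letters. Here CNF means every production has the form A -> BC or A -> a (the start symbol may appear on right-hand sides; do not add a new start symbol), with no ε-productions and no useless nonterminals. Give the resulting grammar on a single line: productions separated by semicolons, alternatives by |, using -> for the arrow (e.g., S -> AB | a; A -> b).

S -> i | AC | SS; A -> b; B -> i; C -> PS; P -> AB | BS

No ε-productions.
No unit productions to eliminate.
TERM: introduce A -> b, B -> i and substitute in every rule of length ≥2.
BIN: S -> APS becomes S -> AC, C -> PS.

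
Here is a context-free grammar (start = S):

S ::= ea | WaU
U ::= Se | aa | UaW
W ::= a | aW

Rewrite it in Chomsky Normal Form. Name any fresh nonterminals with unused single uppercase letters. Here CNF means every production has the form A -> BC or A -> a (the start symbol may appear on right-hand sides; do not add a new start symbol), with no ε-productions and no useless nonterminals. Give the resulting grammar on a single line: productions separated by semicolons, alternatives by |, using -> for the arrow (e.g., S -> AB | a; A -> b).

S -> BA | WC; A -> a; B -> e; C -> AU; D -> AW; U -> AA | SB | UD; W -> a | AW

No ε-productions.
No unit productions to eliminate.
TERM: introduce A -> a, B -> e and substitute in every rule of length ≥2.
BIN: S -> WAU becomes S -> WC, C -> AU; U -> UAW becomes U -> UD, D -> AW.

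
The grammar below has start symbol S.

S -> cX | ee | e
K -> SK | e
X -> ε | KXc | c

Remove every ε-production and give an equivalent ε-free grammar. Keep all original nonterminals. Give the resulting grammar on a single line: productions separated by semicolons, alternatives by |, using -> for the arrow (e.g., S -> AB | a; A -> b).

Nullable set: {X}.
S -> cX: X nullable, giving c | cX.
Drop X -> ε.
X -> KXc: X nullable, giving KXc | Kc.
Unchanged (no nullable symbols): S -> e; S -> ee; K -> SK; K -> e; X -> c.

S -> c | e | cX | ee; K -> e | SK; X -> c | Kc | KXc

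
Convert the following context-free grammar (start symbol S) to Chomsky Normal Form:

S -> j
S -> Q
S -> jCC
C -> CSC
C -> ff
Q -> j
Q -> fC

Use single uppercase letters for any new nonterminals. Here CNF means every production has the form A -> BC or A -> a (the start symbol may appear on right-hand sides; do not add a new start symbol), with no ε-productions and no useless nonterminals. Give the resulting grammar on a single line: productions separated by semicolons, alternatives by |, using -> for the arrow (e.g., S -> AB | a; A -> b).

No ε-productions.
After unit-elimination: S -> j | fC | jCC; C -> ff | CSC; Q -> j | fC.
TERM: introduce A -> f, B -> j and substitute in every rule of length ≥2.
BIN: C -> CSC becomes C -> CD, D -> SC; S -> BCC becomes S -> BE, E -> CC.
Drop unreachable/unproductive: Q.

S -> j | AC | BE; A -> f; B -> j; C -> AA | CD; D -> SC; E -> CC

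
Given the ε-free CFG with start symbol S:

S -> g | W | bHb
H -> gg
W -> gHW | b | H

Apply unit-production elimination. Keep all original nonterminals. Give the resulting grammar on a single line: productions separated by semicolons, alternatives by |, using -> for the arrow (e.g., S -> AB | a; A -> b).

S -> b | g | gg | bHb | gHW; H -> gg; W -> b | gg | gHW

Unit productions: S->W, W->H.
Unit pairs (A ⇒* B via units): (S,H), (S,W), (W,H).
S: inherits non-unit rules of {H, S, W} → b | bHb | g | gHW | gg.
H: inherits non-unit rules of {H} → gg.
W: inherits non-unit rules of {H, W} → b | gHW | gg.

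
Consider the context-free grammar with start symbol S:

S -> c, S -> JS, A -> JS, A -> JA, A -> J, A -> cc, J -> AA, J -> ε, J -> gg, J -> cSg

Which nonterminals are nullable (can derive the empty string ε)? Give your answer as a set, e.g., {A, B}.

Directly nullable (have an ε-rule): {J}.
A is nullable via A -> J (every symbol on the right is already known nullable).
Not nullable: S — each has a terminal in every rule's right-hand side or depends on a non-nullable symbol.

{A, J}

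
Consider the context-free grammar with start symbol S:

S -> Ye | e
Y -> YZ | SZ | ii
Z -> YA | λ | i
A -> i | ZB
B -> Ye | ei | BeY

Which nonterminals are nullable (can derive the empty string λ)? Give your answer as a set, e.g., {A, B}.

{Z}

Directly nullable (have an ε-rule): {Z}.
Not nullable: A, B, S, Y — each has a terminal in every rule's right-hand side or depends on a non-nullable symbol.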